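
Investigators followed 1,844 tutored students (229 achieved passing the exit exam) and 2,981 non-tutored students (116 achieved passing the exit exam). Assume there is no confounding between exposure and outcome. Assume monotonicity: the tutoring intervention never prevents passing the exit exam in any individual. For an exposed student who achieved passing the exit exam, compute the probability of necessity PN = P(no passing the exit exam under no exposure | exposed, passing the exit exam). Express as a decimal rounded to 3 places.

p₁ = P(outcome | exposed) = 229/1844 = 0.12419
p₀ = P(outcome | unexposed) = 116/2981 = 0.038913
Under exogeneity and monotonicity, PN = (p₁ − p₀) / p₁.
PN = (0.12419 − 0.038913) / 0.12419 = 0.085273 / 0.12419 ≈ 0.6867

PN ≈ 0.687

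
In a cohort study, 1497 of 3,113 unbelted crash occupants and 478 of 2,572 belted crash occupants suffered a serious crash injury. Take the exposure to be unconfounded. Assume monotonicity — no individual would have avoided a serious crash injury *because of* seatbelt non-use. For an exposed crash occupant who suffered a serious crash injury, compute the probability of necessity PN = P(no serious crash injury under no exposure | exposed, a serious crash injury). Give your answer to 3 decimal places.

PN ≈ 0.614

p₁ = P(outcome | exposed) = 1497/3113 = 0.48089
p₀ = P(outcome | unexposed) = 478/2572 = 0.18585
Under exogeneity and monotonicity, PN = (p₁ − p₀) / p₁.
PN = (0.48089 − 0.18585) / 0.48089 = 0.29504 / 0.48089 ≈ 0.6135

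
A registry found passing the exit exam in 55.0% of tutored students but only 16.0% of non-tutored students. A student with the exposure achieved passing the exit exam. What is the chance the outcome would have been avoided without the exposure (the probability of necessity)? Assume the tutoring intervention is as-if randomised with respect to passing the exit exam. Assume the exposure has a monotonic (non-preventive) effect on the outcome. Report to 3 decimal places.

PN ≈ 0.709

p₁ = 0.55, p₀ = 0.16.
Under exogeneity and monotonicity, PN = (p₁ − p₀) / p₁.
PN = (0.55 − 0.16) / 0.55 = 0.39 / 0.55 ≈ 0.7091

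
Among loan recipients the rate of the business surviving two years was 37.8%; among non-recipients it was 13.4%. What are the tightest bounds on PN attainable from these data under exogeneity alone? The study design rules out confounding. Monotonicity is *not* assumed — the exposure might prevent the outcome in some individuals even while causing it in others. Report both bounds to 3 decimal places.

0.646 ≤ PN ≤ 1.000

p₁ = 0.378, p₀ = 0.134.
Under exogeneity alone the bounds on PN are max{0,(p₁−p₀)/p₁} ≤ PN ≤ min{1,(1−p₀)/p₁}.
  lower = (p₁ − p₀)/p₁ = 0.244 / 0.378 ≈ 0.6455
  upper = min{1, (1 − p₀)/p₁} = 0.866 / 0.378 ≈ 2.2910 → capped at 1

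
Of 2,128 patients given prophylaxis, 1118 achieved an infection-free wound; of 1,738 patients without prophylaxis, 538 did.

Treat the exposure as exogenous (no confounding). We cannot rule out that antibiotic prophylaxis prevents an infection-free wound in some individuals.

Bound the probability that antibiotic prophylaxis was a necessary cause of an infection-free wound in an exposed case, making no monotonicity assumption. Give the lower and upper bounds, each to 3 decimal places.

p₁ = P(outcome | exposed) = 1118/2128 = 0.52538
p₀ = P(outcome | unexposed) = 538/1738 = 0.30955
Under exogeneity alone the bounds on PN are max{0,(p₁−p₀)/p₁} ≤ PN ≤ min{1,(1−p₀)/p₁}.
  lower = (p₁ − p₀)/p₁ = 0.21582 / 0.52538 ≈ 0.4108
  upper = min{1, (1 − p₀)/p₁} = 0.69045 / 0.52538 ≈ 1.3142 → capped at 1

0.411 ≤ PN ≤ 1.000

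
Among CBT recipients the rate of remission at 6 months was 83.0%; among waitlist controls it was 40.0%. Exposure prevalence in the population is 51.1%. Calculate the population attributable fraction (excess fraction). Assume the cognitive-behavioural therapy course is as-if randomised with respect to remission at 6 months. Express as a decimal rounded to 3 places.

p₁ = 0.83, p₀ = 0.4.
Overall risk P(Y=1) = π·p₁ + (1−π)·p₀ = 0.511×0.83 + 0.489×0.4 = 0.61973.
Under exogeneity, PAF = [P(Y=1) − p₀] / P(Y=1).
PAF = (0.61973 − 0.4) / 0.61973 ≈ 0.3546

PAF ≈ 0.355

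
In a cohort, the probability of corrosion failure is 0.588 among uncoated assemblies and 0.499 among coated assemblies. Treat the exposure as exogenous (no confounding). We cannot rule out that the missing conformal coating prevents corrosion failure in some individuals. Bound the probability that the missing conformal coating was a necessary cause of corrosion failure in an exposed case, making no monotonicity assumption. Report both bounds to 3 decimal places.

0.151 ≤ PN ≤ 0.852

Let p₁ = 0.588, p₀ = 0.499.
Under exogeneity alone the bounds on PN are max{0,(p₁−p₀)/p₁} ≤ PN ≤ min{1,(1−p₀)/p₁}.
  lower = (p₁ − p₀)/p₁ = 0.089 / 0.588 ≈ 0.1514
  upper = min{1, (1 − p₀)/p₁} = 0.501 / 0.588 ≈ 0.8520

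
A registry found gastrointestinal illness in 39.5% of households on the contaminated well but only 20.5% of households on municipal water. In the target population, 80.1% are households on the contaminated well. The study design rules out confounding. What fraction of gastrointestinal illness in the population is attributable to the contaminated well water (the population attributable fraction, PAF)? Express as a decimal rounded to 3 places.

PAF ≈ 0.426

p₁ = 0.395, p₀ = 0.205.
Overall risk P(Y=1) = π·p₁ + (1−π)·p₀ = 0.801×0.395 + 0.199×0.205 = 0.35719.
Under exogeneity, PAF = [P(Y=1) − p₀] / P(Y=1).
PAF = (0.35719 − 0.205) / 0.35719 ≈ 0.4261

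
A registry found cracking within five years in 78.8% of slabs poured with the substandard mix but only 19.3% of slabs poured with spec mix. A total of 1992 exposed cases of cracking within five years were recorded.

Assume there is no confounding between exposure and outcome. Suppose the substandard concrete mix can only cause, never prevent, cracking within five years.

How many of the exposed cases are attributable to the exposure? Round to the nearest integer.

p₁ = 0.788, p₀ = 0.193.
PN = (p₁ − p₀)/p₁ = (0.788 − 0.193) / 0.788 ≈ 0.75508.
Attributable cases ≈ PN × (exposed cases) = 0.75508 × 1992 ≈ 1504.11.

about 1504 cases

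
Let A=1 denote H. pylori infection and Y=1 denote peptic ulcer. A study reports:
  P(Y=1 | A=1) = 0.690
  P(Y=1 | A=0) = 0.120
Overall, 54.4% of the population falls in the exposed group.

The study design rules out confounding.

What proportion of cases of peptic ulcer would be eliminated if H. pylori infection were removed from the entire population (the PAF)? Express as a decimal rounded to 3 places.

PAF ≈ 0.721

Let p₁ = 0.69, p₀ = 0.12.
Overall risk P(Y=1) = π·p₁ + (1−π)·p₀ = 0.544×0.69 + 0.456×0.12 = 0.43008.
Under exogeneity, PAF = [P(Y=1) − p₀] / P(Y=1).
PAF = (0.43008 − 0.12) / 0.43008 ≈ 0.7210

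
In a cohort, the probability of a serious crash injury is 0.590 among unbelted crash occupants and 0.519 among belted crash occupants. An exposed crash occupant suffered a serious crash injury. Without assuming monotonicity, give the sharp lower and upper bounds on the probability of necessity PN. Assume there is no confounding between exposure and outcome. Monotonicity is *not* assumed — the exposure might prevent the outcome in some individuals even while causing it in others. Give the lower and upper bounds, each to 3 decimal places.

0.120 ≤ PN ≤ 0.815

Let p₁ = 0.59, p₀ = 0.519.
Under exogeneity alone the bounds on PN are max{0,(p₁−p₀)/p₁} ≤ PN ≤ min{1,(1−p₀)/p₁}.
  lower = (p₁ − p₀)/p₁ = 0.071 / 0.59 ≈ 0.1203
  upper = min{1, (1 − p₀)/p₁} = 0.481 / 0.59 ≈ 0.8153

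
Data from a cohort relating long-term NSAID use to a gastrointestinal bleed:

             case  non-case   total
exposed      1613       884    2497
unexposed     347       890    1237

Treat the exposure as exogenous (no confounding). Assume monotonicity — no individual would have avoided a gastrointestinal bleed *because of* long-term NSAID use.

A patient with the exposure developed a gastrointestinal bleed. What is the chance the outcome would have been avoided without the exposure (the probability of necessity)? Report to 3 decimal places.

p₁ = P(outcome | exposed) = 1613/2497 = 0.64598
p₀ = P(outcome | unexposed) = 347/1237 = 0.28052
Under exogeneity and monotonicity, PN = (p₁ − p₀)/p₁.
PN = (0.64598 − 0.28052) / 0.64598 ≈ 0.5657

PN ≈ 0.566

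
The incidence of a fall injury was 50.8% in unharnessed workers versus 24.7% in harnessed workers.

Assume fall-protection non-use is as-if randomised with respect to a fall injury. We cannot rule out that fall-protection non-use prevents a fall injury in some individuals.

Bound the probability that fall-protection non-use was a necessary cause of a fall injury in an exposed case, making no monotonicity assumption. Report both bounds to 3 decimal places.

p₁ = 0.508, p₀ = 0.247.
Under exogeneity alone the bounds on PN are max{0,(p₁−p₀)/p₁} ≤ PN ≤ min{1,(1−p₀)/p₁}.
  lower = (p₁ − p₀)/p₁ = 0.261 / 0.508 ≈ 0.5138
  upper = min{1, (1 − p₀)/p₁} = 0.753 / 0.508 ≈ 1.4823 → capped at 1

0.514 ≤ PN ≤ 1.000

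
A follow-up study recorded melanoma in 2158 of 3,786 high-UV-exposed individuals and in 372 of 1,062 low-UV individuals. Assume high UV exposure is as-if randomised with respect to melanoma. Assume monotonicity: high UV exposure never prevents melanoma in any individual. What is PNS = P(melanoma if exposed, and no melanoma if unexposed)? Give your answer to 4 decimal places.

PNS ≈ 0.2197

p₁ = P(outcome | exposed) = 2158/3786 = 0.56999
p₀ = P(outcome | unexposed) = 372/1062 = 0.35028
Under exogeneity and monotonicity, PNS = p₁ − p₀.
PNS = 0.56999 − 0.35028 = 0.21971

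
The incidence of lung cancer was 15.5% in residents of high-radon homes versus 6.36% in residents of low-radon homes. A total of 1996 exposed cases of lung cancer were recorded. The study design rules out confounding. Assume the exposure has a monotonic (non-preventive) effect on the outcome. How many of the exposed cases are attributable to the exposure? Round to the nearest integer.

about 1177 cases

p₁ = 0.155, p₀ = 0.0636.
PN = (p₁ − p₀)/p₁ = (0.155 − 0.0636) / 0.155 ≈ 0.58968.
Attributable cases ≈ PN × (exposed cases) = 0.58968 × 1996 ≈ 1177.00.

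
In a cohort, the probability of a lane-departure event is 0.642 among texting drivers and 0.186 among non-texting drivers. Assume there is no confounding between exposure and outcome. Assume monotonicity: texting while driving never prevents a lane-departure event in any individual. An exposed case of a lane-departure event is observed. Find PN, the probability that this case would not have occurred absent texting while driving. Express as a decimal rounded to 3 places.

Let p₁ = 0.642, p₀ = 0.186.
Under exogeneity and monotonicity, PN = (p₁ − p₀) / p₁.
PN = (0.642 − 0.186) / 0.642 = 0.456 / 0.642 ≈ 0.7103

PN ≈ 0.710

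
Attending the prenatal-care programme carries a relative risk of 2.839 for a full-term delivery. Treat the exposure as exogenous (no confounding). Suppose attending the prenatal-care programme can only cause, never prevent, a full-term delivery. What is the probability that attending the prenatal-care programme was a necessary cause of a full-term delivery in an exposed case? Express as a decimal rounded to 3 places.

Under exogeneity and monotonicity, PN = (RR − 1) / RR = 1 − 1/RR.
PN = (2.839 − 1) / 2.839 = 1.839 / 2.839 ≈ 0.6478

PN ≈ 0.648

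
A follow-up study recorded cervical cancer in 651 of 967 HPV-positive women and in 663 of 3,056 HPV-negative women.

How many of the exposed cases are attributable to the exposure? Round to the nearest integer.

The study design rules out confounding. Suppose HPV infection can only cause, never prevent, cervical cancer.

p₁ = P(outcome | exposed) = 651/967 = 0.67322
p₀ = P(outcome | unexposed) = 663/3056 = 0.21695
PN = (p₁ − p₀)/p₁ = (0.67322 − 0.21695) / 0.67322 ≈ 0.67774.
Attributable cases ≈ PN × (exposed cases) = 0.67774 × 651 ≈ 441.21.

about 441 cases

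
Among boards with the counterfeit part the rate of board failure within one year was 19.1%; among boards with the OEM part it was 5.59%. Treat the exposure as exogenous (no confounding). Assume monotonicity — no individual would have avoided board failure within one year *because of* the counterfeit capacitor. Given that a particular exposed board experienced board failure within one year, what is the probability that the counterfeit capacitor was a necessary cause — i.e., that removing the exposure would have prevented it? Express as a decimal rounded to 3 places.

PN ≈ 0.707

p₁ = 0.191, p₀ = 0.0559.
Under exogeneity and monotonicity, PN = (p₁ − p₀) / p₁.
PN = (0.191 − 0.0559) / 0.191 = 0.1351 / 0.191 ≈ 0.7073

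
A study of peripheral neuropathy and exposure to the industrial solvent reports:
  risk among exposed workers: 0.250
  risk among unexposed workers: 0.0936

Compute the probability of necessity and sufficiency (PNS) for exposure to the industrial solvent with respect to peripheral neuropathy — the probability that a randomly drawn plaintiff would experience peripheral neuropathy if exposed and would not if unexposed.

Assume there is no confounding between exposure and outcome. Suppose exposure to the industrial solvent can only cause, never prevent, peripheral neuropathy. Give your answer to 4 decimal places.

PNS ≈ 0.1564

Let p₁ = 0.25, p₀ = 0.0936.
Under exogeneity and monotonicity, PNS = p₁ − p₀.
PNS = 0.25 − 0.0936 = 0.1564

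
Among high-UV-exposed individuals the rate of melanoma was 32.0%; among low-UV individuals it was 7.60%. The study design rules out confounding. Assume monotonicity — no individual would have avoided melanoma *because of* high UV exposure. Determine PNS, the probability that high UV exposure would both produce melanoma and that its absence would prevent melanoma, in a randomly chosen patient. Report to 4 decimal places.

PNS ≈ 0.2440

p₁ = 0.32, p₀ = 0.076.
Under exogeneity and monotonicity, PNS = p₁ − p₀.
PNS = 0.32 − 0.076 = 0.244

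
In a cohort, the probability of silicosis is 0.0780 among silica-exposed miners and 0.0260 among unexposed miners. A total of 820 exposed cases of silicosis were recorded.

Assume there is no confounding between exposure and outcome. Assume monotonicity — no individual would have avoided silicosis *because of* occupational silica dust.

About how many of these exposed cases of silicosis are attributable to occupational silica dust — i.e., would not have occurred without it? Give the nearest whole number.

about 547 cases

Let p₁ = 0.078, p₀ = 0.026.
PN = (p₁ − p₀)/p₁ = (0.078 − 0.026) / 0.078 ≈ 0.66667.
Attributable cases ≈ PN × (exposed cases) = 0.66667 × 820 ≈ 546.67.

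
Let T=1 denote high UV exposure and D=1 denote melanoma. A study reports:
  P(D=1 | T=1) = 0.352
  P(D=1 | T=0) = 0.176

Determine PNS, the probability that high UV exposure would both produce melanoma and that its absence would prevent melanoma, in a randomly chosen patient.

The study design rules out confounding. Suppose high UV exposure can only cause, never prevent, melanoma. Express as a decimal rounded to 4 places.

PNS ≈ 0.1760

Let p₁ = 0.352, p₀ = 0.176.
Under exogeneity and monotonicity, PNS = p₁ − p₀.
PNS = 0.352 − 0.176 = 0.176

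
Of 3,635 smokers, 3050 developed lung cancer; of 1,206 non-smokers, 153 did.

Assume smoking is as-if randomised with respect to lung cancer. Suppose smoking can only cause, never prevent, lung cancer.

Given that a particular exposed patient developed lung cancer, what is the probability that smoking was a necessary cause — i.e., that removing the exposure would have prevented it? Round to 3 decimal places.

p₁ = P(outcome | exposed) = 3050/3635 = 0.83906
p₀ = P(outcome | unexposed) = 153/1206 = 0.12687
Under exogeneity and monotonicity, PN = (p₁ − p₀) / p₁.
PN = (0.83906 − 0.12687) / 0.83906 = 0.7122 / 0.83906 ≈ 0.8488

PN ≈ 0.849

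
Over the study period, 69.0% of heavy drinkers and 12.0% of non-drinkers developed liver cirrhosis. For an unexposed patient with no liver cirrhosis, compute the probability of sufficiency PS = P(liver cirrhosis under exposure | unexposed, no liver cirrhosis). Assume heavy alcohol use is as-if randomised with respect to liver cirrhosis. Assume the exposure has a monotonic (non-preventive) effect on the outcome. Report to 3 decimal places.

p₁ = 0.69, p₀ = 0.12.
Under exogeneity and monotonicity, PS = (p₁ − p₀) / (1 − p₀).
PS = (0.69 − 0.12) / (1 − 0.12) = 0.57 / 0.88 ≈ 0.6477

PS ≈ 0.648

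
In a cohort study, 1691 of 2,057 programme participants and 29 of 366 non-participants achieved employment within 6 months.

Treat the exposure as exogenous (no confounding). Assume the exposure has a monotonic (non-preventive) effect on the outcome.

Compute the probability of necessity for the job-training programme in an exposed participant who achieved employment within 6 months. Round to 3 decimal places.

p₁ = P(outcome | exposed) = 1691/2057 = 0.82207
p₀ = P(outcome | unexposed) = 29/366 = 0.079235
Under exogeneity and monotonicity, PN = (p₁ − p₀) / p₁.
PN = (0.82207 − 0.079235) / 0.82207 = 0.74284 / 0.82207 ≈ 0.9036

PN ≈ 0.904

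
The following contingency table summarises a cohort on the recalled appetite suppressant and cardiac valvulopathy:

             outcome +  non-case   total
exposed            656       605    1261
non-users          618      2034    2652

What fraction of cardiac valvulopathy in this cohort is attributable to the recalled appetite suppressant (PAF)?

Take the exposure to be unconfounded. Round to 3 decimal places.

PAF ≈ 0.284

p₁ = P(outcome | exposed) = 656/1261 = 0.52022
p₀ = P(outcome | unexposed) = 618/2652 = 0.23303
Exposure prevalence π = 1261/3913 = 0.32226; overall risk P(Y=1) = 0.32558.
Under exogeneity, PAF = [P(Y=1) − p₀]/P(Y=1).
PAF = (0.32558 − 0.23303) / 0.32558 ≈ 0.2843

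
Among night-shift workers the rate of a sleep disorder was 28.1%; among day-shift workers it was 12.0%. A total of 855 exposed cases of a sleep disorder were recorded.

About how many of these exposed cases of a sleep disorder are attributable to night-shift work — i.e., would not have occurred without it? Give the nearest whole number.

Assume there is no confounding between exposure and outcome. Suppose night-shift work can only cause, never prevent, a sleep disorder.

about 490 cases

p₁ = 0.281, p₀ = 0.12.
PN = (p₁ − p₀)/p₁ = (0.281 − 0.12) / 0.281 ≈ 0.57295.
Attributable cases ≈ PN × (exposed cases) = 0.57295 × 855 ≈ 489.88.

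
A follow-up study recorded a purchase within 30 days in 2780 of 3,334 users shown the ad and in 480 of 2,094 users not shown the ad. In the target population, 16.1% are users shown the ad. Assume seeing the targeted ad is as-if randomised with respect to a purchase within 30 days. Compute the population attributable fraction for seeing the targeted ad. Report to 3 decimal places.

p₁ = P(outcome | exposed) = 2780/3334 = 0.83383
p₀ = P(outcome | unexposed) = 480/2094 = 0.22923
Overall risk P(Y=1) = π·p₁ + (1−π)·p₀ = 0.161×0.83383 + 0.839×0.22923 = 0.32657.
Under exogeneity, PAF = [P(Y=1) − p₀] / P(Y=1).
PAF = (0.32657 − 0.22923) / 0.32657 ≈ 0.2981

PAF ≈ 0.298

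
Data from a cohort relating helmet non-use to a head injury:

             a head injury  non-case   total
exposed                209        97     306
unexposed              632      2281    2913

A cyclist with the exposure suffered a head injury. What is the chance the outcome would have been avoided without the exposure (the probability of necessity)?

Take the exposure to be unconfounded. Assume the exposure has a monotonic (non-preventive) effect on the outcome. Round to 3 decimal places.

p₁ = P(outcome | exposed) = 209/306 = 0.68301
p₀ = P(outcome | unexposed) = 632/2913 = 0.21696
Under exogeneity and monotonicity, PN = (p₁ − p₀) / p₁.
PN = (0.68301 − 0.21696) / 0.68301 = 0.46605 / 0.68301 ≈ 0.6823

PN ≈ 0.682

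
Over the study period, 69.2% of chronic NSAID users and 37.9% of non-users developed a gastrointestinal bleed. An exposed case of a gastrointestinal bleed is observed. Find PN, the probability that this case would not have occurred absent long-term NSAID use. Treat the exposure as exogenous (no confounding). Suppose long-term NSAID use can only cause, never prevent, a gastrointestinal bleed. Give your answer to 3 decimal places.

p₁ = 0.692, p₀ = 0.379.
Under exogeneity and monotonicity, PN = (p₁ − p₀) / p₁.
PN = (0.692 − 0.379) / 0.692 = 0.313 / 0.692 ≈ 0.4523

PN ≈ 0.452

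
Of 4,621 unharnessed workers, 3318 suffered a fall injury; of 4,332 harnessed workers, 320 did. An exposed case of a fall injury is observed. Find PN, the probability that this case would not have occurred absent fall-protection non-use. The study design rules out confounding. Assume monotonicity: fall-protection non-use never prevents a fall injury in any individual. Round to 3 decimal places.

PN ≈ 0.897

p₁ = P(outcome | exposed) = 3318/4621 = 0.71803
p₀ = P(outcome | unexposed) = 320/4332 = 0.073869
Under exogeneity and monotonicity, PN = (p₁ − p₀) / p₁.
PN = (0.71803 − 0.073869) / 0.71803 = 0.64416 / 0.71803 ≈ 0.8971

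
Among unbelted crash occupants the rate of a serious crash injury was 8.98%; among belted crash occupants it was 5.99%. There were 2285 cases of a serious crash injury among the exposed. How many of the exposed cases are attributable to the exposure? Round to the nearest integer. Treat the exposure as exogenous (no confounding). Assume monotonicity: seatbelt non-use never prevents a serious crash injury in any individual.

about 761 cases

p₁ = 0.0898, p₀ = 0.0599.
PN = (p₁ − p₀)/p₁ = (0.0898 − 0.0599) / 0.0898 ≈ 0.33296.
Attributable cases ≈ PN × (exposed cases) = 0.33296 × 2285 ≈ 760.82.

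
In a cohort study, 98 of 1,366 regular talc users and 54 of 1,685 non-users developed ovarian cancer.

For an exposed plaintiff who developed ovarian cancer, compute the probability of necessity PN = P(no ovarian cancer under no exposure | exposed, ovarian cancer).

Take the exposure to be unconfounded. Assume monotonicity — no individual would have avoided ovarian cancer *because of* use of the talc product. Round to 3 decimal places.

PN ≈ 0.553

p₁ = P(outcome | exposed) = 98/1366 = 0.071742
p₀ = P(outcome | unexposed) = 54/1685 = 0.032047
Under exogeneity and monotonicity, PN = (p₁ − p₀) / p₁.
PN = (0.071742 − 0.032047) / 0.071742 = 0.039695 / 0.071742 ≈ 0.5533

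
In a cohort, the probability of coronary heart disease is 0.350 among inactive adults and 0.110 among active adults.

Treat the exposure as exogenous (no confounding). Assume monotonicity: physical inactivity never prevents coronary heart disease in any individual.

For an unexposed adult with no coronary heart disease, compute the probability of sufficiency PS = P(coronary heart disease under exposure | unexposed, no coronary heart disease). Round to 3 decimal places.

Let p₁ = 0.35, p₀ = 0.11.
Under exogeneity and monotonicity, PS = (p₁ − p₀) / (1 − p₀).
PS = (0.35 − 0.11) / (1 − 0.11) = 0.24 / 0.89 ≈ 0.2697

PS ≈ 0.270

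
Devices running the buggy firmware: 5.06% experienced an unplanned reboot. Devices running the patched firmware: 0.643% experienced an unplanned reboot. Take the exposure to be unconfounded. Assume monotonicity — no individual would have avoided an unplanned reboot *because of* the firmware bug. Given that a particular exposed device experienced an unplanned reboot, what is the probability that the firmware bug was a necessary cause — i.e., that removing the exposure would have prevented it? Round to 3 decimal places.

p₁ = 0.0506, p₀ = 0.00643.
Under exogeneity and monotonicity, PN = (p₁ − p₀) / p₁.
PN = (0.0506 − 0.00643) / 0.0506 = 0.04417 / 0.0506 ≈ 0.8729

PN ≈ 0.873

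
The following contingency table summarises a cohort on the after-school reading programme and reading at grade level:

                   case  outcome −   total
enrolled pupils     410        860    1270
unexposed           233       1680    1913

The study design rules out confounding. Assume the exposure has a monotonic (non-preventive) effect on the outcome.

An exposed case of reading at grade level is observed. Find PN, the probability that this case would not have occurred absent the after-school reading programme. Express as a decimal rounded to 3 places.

PN ≈ 0.623

p₁ = P(outcome | exposed) = 410/1270 = 0.32283
p₀ = P(outcome | unexposed) = 233/1913 = 0.1218
Under exogeneity and monotonicity, PN = (p₁ − p₀) / p₁.
PN = (0.32283 − 0.1218) / 0.32283 = 0.20104 / 0.32283 ≈ 0.6227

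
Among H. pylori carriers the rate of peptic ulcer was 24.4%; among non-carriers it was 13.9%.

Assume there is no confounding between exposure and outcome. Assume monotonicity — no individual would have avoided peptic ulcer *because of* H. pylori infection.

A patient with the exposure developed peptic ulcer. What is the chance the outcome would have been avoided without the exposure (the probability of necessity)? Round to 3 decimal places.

p₁ = 0.244, p₀ = 0.139.
Under exogeneity and monotonicity, PN = (p₁ − p₀) / p₁.
PN = (0.244 − 0.139) / 0.244 = 0.105 / 0.244 ≈ 0.4303

PN ≈ 0.430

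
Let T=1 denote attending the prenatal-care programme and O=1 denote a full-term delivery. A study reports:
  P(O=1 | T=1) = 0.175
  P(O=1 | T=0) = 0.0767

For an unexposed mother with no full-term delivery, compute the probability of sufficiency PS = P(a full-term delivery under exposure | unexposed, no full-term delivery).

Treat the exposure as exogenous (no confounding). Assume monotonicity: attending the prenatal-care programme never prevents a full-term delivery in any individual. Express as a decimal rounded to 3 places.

PS ≈ 0.106

Let p₁ = 0.175, p₀ = 0.0767.
Under exogeneity and monotonicity, PS = (p₁ − p₀) / (1 − p₀).
PS = (0.175 − 0.0767) / (1 − 0.0767) = 0.0983 / 0.9233 ≈ 0.1065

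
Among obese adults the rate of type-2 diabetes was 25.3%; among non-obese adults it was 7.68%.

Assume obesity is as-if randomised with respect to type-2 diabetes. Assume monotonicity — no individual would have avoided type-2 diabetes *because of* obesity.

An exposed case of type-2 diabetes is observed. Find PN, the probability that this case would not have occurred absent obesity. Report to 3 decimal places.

PN ≈ 0.696

p₁ = 0.253, p₀ = 0.0768.
Under exogeneity and monotonicity, PN = (p₁ − p₀) / p₁.
PN = (0.253 − 0.0768) / 0.253 = 0.1762 / 0.253 ≈ 0.6964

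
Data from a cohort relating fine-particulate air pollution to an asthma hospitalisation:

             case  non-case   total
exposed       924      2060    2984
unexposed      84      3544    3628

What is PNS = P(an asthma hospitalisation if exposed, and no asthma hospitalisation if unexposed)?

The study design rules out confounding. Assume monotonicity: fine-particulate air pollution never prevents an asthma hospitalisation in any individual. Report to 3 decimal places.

p₁ = P(outcome | exposed) = 924/2984 = 0.30965
p₀ = P(outcome | unexposed) = 84/3628 = 0.023153
Under exogeneity and monotonicity, PNS = p₁ − p₀.
PNS = 0.30965 − 0.023153 = 0.2865

PNS ≈ 0.286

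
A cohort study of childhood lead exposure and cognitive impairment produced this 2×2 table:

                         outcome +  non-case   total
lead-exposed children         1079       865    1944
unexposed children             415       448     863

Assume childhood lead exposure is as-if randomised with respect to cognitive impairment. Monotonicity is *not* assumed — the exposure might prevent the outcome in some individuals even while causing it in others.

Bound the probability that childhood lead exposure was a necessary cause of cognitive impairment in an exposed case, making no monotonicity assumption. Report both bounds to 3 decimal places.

0.134 ≤ PN ≤ 0.935

p₁ = P(outcome | exposed) = 1079/1944 = 0.55504
p₀ = P(outcome | unexposed) = 415/863 = 0.48088
Under exogeneity alone the bounds on PN are max{0,(p₁−p₀)/p₁} ≤ PN ≤ min{1,(1−p₀)/p₁}.
  lower = (p₁ − p₀)/p₁ = 0.074161 / 0.55504 ≈ 0.1336
  upper = min{1, (1 − p₀)/p₁} = 0.51912 / 0.55504 ≈ 0.9353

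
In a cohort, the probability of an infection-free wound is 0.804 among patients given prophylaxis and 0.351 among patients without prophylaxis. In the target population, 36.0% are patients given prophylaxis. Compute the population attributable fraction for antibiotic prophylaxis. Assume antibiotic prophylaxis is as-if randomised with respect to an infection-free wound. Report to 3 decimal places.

Let p₁ = 0.804, p₀ = 0.351.
Overall risk P(Y=1) = π·p₁ + (1−π)·p₀ = 0.36×0.804 + 0.64×0.351 = 0.51408.
Under exogeneity, PAF = [P(Y=1) − p₀] / P(Y=1).
PAF = (0.51408 − 0.351) / 0.51408 ≈ 0.3172

PAF ≈ 0.317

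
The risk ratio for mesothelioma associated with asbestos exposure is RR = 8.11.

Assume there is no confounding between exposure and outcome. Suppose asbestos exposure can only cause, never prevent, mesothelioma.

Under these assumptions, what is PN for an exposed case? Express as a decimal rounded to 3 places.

PN ≈ 0.877

Under exogeneity and monotonicity, PN = (RR − 1) / RR = 1 − 1/RR.
PN = (8.11 − 1) / 8.11 = 7.11 / 8.11 ≈ 0.8767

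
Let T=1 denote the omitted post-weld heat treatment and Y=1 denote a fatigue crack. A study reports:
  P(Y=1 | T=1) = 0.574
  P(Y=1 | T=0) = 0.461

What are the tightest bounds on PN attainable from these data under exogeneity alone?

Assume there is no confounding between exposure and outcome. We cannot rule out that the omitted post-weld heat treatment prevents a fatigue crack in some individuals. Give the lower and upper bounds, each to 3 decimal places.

0.197 ≤ PN ≤ 0.939

Let p₁ = 0.574, p₀ = 0.461.
Under exogeneity alone the bounds on PN are max{0,(p₁−p₀)/p₁} ≤ PN ≤ min{1,(1−p₀)/p₁}.
  lower = (p₁ − p₀)/p₁ = 0.113 / 0.574 ≈ 0.1969
  upper = min{1, (1 − p₀)/p₁} = 0.539 / 0.574 ≈ 0.9390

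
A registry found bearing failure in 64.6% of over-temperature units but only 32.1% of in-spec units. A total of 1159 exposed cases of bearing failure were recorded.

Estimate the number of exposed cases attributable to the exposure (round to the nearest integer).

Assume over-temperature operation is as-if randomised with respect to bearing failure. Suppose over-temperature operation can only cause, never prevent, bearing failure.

about 583 cases

p₁ = 0.646, p₀ = 0.321.
PN = (p₁ − p₀)/p₁ = (0.646 − 0.321) / 0.646 ≈ 0.50310.
Attributable cases ≈ PN × (exposed cases) = 0.50310 × 1159 ≈ 583.09.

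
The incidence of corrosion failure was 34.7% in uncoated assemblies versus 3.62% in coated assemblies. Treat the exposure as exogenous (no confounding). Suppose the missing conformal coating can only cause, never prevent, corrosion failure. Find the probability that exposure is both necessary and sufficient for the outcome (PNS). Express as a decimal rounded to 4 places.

PNS ≈ 0.3108

p₁ = 0.347, p₀ = 0.0362.
Under exogeneity and monotonicity, PNS = p₁ − p₀.
PNS = 0.347 − 0.0362 = 0.3108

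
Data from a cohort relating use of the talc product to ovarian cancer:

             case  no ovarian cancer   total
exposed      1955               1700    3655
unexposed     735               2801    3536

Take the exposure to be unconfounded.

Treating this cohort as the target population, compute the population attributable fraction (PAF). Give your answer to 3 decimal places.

p₁ = P(outcome | exposed) = 1955/3655 = 0.53488
p₀ = P(outcome | unexposed) = 735/3536 = 0.20786
Exposure prevalence π = 3655/7191 = 0.50827; overall risk P(Y=1) = 0.37408.
Under exogeneity, PAF = [P(Y=1) − p₀]/P(Y=1).
PAF = (0.37408 − 0.20786) / 0.37408 ≈ 0.4443

PAF ≈ 0.444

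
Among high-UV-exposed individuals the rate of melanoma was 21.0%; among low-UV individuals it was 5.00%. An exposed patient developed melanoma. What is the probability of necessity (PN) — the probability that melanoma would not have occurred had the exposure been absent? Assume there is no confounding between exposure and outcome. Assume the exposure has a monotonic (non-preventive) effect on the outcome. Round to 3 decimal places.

p₁ = 0.21, p₀ = 0.05.
Under exogeneity and monotonicity, PN = (p₁ − p₀) / p₁.
PN = (0.21 − 0.05) / 0.21 = 0.16 / 0.21 ≈ 0.7619

PN ≈ 0.762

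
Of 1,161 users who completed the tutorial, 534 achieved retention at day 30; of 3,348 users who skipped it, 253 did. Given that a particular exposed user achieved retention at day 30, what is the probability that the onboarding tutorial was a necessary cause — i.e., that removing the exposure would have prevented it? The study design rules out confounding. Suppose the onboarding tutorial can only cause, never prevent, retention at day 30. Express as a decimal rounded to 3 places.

PN ≈ 0.836

p₁ = P(outcome | exposed) = 534/1161 = 0.45995
p₀ = P(outcome | unexposed) = 253/3348 = 0.075568
Under exogeneity and monotonicity, PN = (p₁ − p₀) / p₁.
PN = (0.45995 − 0.075568) / 0.45995 = 0.38438 / 0.45995 ≈ 0.8357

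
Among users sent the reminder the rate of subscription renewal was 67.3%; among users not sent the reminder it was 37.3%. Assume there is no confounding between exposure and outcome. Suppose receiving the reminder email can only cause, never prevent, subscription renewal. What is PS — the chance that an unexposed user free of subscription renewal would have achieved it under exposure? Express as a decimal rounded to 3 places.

PS ≈ 0.478

p₁ = 0.673, p₀ = 0.373.
Under exogeneity and monotonicity, PS = (p₁ − p₀) / (1 − p₀).
PS = (0.673 − 0.373) / (1 − 0.373) = 0.3 / 0.627 ≈ 0.4785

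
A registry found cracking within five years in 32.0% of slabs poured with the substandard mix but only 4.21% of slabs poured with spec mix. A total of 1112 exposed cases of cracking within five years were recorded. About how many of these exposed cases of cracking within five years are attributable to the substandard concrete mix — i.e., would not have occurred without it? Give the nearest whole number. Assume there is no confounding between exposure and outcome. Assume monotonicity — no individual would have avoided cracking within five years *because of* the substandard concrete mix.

about 966 cases

p₁ = 0.32, p₀ = 0.0421.
PN = (p₁ − p₀)/p₁ = (0.32 − 0.0421) / 0.32 ≈ 0.86844.
Attributable cases ≈ PN × (exposed cases) = 0.86844 × 1112 ≈ 965.70.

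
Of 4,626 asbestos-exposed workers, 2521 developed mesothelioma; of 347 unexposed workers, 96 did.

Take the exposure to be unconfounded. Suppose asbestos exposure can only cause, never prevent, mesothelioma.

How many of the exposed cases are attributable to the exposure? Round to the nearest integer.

p₁ = P(outcome | exposed) = 2521/4626 = 0.54496
p₀ = P(outcome | unexposed) = 96/347 = 0.27666
PN = (p₁ − p₀)/p₁ = (0.54496 − 0.27666) / 0.54496 ≈ 0.49234.
Attributable cases ≈ PN × (exposed cases) = 0.49234 × 2521 ≈ 1241.18.

about 1241 cases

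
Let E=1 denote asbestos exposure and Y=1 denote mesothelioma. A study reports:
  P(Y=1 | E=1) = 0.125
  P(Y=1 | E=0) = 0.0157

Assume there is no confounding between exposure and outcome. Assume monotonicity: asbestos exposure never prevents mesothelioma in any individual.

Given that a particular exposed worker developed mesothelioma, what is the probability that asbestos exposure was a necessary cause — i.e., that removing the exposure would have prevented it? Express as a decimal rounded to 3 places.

Let p₁ = 0.125, p₀ = 0.0157.
Under exogeneity and monotonicity, PN = (p₁ − p₀) / p₁.
PN = (0.125 − 0.0157) / 0.125 = 0.1093 / 0.125 ≈ 0.8744

PN ≈ 0.874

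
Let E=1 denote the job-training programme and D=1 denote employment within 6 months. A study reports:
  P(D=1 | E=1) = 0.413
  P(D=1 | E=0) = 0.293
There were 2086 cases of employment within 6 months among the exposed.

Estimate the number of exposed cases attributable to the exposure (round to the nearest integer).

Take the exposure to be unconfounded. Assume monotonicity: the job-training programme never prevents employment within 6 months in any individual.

about 606 cases

Let p₁ = 0.413, p₀ = 0.293.
PN = (p₁ − p₀)/p₁ = (0.413 − 0.293) / 0.413 ≈ 0.29056.
Attributable cases ≈ PN × (exposed cases) = 0.29056 × 2086 ≈ 606.10.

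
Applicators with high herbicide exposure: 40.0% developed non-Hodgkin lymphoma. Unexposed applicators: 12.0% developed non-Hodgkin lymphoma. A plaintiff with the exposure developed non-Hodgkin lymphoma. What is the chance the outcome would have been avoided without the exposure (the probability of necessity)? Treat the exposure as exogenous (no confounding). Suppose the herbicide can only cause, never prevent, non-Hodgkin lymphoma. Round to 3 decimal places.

p₁ = 0.4, p₀ = 0.12.
Under exogeneity and monotonicity, PN = (p₁ − p₀) / p₁.
PN = (0.4 − 0.12) / 0.4 = 0.28 / 0.4 ≈ 0.7000

PN ≈ 0.700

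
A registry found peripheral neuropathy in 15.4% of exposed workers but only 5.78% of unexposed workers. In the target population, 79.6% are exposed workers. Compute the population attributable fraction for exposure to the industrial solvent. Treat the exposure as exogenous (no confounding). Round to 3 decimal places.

PAF ≈ 0.570

p₁ = 0.154, p₀ = 0.0578.
Overall risk P(Y=1) = π·p₁ + (1−π)·p₀ = 0.796×0.154 + 0.204×0.0578 = 0.13438.
Under exogeneity, PAF = [P(Y=1) − p₀] / P(Y=1).
PAF = (0.13438 − 0.0578) / 0.13438 ≈ 0.5699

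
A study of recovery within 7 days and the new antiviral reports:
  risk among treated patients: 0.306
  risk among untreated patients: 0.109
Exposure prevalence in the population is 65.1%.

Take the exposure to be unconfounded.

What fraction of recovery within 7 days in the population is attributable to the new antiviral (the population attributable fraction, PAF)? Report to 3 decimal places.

PAF ≈ 0.541

Let p₁ = 0.306, p₀ = 0.109.
Overall risk P(Y=1) = π·p₁ + (1−π)·p₀ = 0.651×0.306 + 0.349×0.109 = 0.23725.
Under exogeneity, PAF = [P(Y=1) − p₀] / P(Y=1).
PAF = (0.23725 − 0.109) / 0.23725 ≈ 0.5406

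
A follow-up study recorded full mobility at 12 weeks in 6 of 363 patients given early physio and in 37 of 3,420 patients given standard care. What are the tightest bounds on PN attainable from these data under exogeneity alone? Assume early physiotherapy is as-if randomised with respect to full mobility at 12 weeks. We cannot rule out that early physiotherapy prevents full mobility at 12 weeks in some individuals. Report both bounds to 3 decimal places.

p₁ = P(outcome | exposed) = 6/363 = 0.016529
p₀ = P(outcome | unexposed) = 37/3420 = 0.010819
Under exogeneity alone the bounds on PN are max{0,(p₁−p₀)/p₁} ≤ PN ≤ min{1,(1−p₀)/p₁}.
  lower = (p₁ − p₀)/p₁ = 0.0057102 / 0.016529 ≈ 0.3455
  upper = min{1, (1 − p₀)/p₁} = 0.98918 / 0.016529 ≈ 59.8455 → capped at 1

0.345 ≤ PN ≤ 1.000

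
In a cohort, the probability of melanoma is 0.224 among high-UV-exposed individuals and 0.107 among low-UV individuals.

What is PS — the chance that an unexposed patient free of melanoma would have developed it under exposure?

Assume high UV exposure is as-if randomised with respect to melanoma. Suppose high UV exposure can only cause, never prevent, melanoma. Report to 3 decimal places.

Let p₁ = 0.224, p₀ = 0.107.
Under exogeneity and monotonicity, PS = (p₁ − p₀) / (1 − p₀).
PS = (0.224 − 0.107) / (1 − 0.107) = 0.117 / 0.893 ≈ 0.1310

PS ≈ 0.131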